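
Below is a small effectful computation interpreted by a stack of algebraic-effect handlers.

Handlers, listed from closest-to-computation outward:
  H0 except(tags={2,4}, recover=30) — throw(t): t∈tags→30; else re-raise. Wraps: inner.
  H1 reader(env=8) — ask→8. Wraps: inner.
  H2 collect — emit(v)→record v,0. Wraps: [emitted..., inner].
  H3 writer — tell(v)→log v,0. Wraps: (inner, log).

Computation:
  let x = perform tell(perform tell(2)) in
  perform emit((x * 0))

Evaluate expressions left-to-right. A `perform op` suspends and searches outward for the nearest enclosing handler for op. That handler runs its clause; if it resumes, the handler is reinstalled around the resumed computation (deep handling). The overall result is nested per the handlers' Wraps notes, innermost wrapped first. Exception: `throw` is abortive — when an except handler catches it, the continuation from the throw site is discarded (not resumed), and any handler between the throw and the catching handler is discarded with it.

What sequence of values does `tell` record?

Answer: (2, 0)

Evaluation trace:
tell(2) @ H3 ⇒ log+=2
tell(0) @ H3 ⇒ log+=0
emit(0) @ H2 ⇒ out+=0
H0 returns 0
H1 returns 0
H2 returns [0, 0]
H3 returns ([0, 0], (2, 0))
= ([0, 0], (2, 0))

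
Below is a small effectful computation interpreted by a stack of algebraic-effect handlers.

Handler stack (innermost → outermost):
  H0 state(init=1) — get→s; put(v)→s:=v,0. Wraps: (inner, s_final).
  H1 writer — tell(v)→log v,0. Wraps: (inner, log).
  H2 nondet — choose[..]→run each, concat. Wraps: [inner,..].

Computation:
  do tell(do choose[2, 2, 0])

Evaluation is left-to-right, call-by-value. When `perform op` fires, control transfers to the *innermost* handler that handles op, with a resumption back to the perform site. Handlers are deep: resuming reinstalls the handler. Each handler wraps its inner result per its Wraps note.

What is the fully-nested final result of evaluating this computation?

Answer: [((0, 1), (2)), ((0, 1), (2)), ((0, 1), (0))]

Evaluation trace:
choose[2, 2, 0] @ H2
  branch[0] choose=2:
    tell(2) @ H1 ⇒ log+=2
    H0 returns (0, 1)
    H1 returns ((0, 1), (2))
    H2 returns [((0, 1), (2))]
  branch[1] choose=2:
    tell(2) @ H1 ⇒ log+=2
    H0 returns (0, 1)
    H1 returns ((0, 1), (2))
    H2 returns [((0, 1), (2))]
  branch[2] choose=0:
    tell(0) @ H1 ⇒ log+=0
    H0 returns (0, 1)
    H1 returns ((0, 1), (0))
    H2 returns [((0, 1), (0))]
= [((0, 1), (2)), ((0, 1), (2)), ((0, 1), (0))]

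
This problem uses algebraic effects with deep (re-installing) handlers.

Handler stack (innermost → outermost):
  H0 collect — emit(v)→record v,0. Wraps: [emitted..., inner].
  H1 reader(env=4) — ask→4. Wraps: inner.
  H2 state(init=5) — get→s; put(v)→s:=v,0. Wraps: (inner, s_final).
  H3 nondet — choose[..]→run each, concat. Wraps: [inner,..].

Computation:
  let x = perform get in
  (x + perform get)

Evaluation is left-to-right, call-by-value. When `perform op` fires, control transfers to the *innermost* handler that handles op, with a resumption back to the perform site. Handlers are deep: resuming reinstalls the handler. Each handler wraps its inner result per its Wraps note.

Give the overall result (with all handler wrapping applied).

Step-by-step:
get @ H2 ⇒ 5
get @ H2 ⇒ 5
H0 returns [10]
H1 returns [10]
H2 returns ([10], 5)
H3 returns [([10], 5)]
= [([10], 5)]

Answer: [([10], 5)]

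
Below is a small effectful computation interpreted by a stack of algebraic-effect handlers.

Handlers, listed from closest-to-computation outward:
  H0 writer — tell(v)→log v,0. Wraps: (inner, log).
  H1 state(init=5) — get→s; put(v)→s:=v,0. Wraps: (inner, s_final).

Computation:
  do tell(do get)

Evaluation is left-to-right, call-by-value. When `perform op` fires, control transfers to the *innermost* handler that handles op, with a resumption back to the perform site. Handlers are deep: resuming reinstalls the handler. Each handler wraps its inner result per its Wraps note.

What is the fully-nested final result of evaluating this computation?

Working:
get @ H1 ⇒ 5
tell(5) @ H0 ⇒ log+=5
H0 returns (0, (5))
H1 returns ((0, (5)), 5)
= ((0, (5)), 5)

Answer: ((0, (5)), 5)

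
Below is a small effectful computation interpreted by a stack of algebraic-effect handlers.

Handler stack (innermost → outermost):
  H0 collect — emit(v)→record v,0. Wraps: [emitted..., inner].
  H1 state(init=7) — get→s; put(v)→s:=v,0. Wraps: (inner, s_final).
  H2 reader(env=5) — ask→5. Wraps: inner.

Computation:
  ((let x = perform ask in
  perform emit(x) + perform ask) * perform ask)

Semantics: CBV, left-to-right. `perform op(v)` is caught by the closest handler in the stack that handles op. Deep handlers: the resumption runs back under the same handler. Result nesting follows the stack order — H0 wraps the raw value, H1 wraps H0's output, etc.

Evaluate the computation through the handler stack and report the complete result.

Answer: ([5, 25], 7)

Evaluation trace:
ask @ H2 ⇒ 5
emit(5) @ H0 ⇒ out+=5
ask @ H2 ⇒ 5
ask @ H2 ⇒ 5
H0 returns [5, 25]
H1 returns ([5, 25], 7)
H2 returns ([5, 25], 7)
= ([5, 25], 7)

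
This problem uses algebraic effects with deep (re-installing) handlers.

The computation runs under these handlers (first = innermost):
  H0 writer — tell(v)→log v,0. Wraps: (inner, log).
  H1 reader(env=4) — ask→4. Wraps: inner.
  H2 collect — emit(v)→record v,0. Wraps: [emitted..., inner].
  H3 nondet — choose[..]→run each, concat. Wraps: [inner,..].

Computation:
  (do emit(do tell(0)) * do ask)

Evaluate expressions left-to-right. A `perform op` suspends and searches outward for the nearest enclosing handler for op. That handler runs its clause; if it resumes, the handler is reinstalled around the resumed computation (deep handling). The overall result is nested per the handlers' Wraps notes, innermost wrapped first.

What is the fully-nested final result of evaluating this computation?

Answer: [[0, (0, (0))]]

Working:
tell(0) @ H0 ⇒ log+=0
emit(0) @ H2 ⇒ out+=0
ask @ H1 ⇒ 4
H0 returns (0, (0))
H1 returns (0, (0))
H2 returns [0, (0, (0))]
H3 returns [[0, (0, (0))]]
= [[0, (0, (0))]]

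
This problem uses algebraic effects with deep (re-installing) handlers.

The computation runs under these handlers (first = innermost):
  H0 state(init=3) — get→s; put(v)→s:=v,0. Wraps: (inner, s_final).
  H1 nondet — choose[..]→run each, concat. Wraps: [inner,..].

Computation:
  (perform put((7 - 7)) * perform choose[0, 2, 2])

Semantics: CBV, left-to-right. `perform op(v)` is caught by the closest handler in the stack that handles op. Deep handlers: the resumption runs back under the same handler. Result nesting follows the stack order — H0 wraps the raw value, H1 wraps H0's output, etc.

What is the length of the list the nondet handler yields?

Answer: 3

Working:
put(0) @ H0 ⇒ s:=0
choose[0, 2, 2] @ H1
  branch[0] choose=0:
    H0 returns (0, 0)
    H1 returns [(0, 0)]
  branch[1] choose=2:
    H0 returns (0, 0)
    H1 returns [(0, 0)]
  branch[2] choose=2:
    H0 returns (0, 0)
    H1 returns [(0, 0)]
= [(0, 0), (0, 0), (0, 0)]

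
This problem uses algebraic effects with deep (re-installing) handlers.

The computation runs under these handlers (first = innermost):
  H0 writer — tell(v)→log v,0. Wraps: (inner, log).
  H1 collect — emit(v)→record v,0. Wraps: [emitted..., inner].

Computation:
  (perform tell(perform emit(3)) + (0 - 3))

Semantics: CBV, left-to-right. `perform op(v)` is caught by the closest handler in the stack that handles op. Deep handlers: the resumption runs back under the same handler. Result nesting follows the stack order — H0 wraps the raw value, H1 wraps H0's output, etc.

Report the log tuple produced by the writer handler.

Answer: (0)

Working:
emit(3) @ H1 ⇒ out+=3
tell(0) @ H0 ⇒ log+=0
H0 returns (-3, (0))
H1 returns [3, (-3, (0))]
= [3, (-3, (0))]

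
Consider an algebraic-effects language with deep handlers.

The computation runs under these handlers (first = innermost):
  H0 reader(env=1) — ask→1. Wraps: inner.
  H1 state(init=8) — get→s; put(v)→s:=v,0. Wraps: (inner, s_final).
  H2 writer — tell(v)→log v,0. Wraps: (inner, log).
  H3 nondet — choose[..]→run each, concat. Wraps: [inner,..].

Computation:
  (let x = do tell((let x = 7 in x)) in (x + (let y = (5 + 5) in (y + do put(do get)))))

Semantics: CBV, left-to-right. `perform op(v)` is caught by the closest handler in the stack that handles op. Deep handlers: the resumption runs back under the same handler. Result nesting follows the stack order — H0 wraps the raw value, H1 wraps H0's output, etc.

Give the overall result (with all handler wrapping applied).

Working:
tell(7) @ H2 ⇒ log+=7
get @ H1 ⇒ 8
put(8) @ H1 ⇒ s:=8
H0 returns 10
H1 returns (10, 8)
H2 returns ((10, 8), (7))
H3 returns [((10, 8), (7))]
= [((10, 8), (7))]

Answer: [((10, 8), (7))]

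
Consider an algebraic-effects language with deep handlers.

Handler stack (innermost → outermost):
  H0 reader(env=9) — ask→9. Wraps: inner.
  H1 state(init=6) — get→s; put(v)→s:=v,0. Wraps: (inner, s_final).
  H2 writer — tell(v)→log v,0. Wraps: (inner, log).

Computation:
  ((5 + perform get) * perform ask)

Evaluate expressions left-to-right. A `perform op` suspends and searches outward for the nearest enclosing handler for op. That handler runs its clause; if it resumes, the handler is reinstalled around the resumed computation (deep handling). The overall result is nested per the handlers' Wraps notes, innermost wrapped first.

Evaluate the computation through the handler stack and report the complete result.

Working:
get @ H1 ⇒ 6
ask @ H0 ⇒ 9
H0 returns 99
H1 returns (99, 6)
H2 returns ((99, 6), ())
= ((99, 6), ())

Answer: ((99, 6), ())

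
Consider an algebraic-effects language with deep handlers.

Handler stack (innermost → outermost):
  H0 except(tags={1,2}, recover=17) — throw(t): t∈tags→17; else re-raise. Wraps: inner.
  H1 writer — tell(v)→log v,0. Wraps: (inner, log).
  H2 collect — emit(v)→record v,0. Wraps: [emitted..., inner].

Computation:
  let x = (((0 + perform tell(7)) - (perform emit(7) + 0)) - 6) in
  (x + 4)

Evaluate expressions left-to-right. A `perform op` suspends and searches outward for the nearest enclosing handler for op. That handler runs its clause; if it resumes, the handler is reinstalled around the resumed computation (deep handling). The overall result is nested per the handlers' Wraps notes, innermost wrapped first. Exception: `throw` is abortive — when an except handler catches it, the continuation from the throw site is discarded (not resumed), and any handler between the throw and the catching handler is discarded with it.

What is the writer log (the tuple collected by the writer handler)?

Evaluation trace:
tell(7) @ H1 ⇒ log+=7
emit(7) @ H2 ⇒ out+=7
H0 returns -2
H1 returns (-2, (7))
H2 returns [7, (-2, (7))]
= [7, (-2, (7))]

Answer: (7)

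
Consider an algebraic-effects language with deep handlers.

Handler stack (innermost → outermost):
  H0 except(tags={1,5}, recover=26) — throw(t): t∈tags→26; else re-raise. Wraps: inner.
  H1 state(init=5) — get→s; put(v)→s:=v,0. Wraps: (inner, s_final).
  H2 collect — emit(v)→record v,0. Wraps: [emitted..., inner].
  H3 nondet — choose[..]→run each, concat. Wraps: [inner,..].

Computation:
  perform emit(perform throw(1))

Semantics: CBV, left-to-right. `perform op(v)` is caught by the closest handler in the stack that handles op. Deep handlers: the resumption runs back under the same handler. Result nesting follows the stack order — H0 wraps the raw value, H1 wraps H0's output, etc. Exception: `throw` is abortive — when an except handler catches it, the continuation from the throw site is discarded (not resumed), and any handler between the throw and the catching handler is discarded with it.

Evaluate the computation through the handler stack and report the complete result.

Step-by-step:
throw(1) @ H0 caught ⇒ 26
H1 returns (26, 5)
H2 returns [(26, 5)]
H3 returns [[(26, 5)]]
= [[(26, 5)]]

Answer: [[(26, 5)]]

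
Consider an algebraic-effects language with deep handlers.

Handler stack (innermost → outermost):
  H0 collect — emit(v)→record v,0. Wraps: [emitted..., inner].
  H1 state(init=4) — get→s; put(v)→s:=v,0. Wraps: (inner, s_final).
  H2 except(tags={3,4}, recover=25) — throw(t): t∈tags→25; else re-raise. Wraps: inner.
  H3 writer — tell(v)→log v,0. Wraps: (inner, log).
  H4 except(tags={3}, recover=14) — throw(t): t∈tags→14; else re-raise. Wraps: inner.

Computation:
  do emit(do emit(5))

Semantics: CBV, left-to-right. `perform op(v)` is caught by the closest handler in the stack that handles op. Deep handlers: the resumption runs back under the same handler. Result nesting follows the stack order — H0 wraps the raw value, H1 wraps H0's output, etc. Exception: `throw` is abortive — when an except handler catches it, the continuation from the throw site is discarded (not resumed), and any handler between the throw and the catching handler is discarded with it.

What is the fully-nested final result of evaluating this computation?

Step-by-step:
emit(5) @ H0 ⇒ out+=5
emit(0) @ H0 ⇒ out+=0
H0 returns [5, 0, 0]
H1 returns ([5, 0, 0], 4)
H2 returns ([5, 0, 0], 4)
H3 returns (([5, 0, 0], 4), ())
H4 returns (([5, 0, 0], 4), ())
= (([5, 0, 0], 4), ())

Answer: (([5, 0, 0], 4), ())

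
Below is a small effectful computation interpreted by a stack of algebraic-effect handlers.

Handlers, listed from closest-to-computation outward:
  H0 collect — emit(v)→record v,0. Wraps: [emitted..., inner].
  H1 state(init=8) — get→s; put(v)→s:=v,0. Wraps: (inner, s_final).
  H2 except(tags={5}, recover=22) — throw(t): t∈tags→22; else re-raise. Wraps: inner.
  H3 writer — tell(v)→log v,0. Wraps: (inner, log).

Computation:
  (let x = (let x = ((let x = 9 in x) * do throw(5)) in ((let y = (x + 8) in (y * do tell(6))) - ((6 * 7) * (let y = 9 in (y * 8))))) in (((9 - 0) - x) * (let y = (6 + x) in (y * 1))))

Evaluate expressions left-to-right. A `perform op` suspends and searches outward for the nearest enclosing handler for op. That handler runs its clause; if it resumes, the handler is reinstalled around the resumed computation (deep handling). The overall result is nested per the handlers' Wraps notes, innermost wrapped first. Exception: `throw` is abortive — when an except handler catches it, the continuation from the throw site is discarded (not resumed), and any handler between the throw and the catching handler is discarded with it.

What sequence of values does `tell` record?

Step-by-step:
throw(5) @ H2 caught ⇒ 22
H3 returns (22, ())
= (22, ())

Answer: ()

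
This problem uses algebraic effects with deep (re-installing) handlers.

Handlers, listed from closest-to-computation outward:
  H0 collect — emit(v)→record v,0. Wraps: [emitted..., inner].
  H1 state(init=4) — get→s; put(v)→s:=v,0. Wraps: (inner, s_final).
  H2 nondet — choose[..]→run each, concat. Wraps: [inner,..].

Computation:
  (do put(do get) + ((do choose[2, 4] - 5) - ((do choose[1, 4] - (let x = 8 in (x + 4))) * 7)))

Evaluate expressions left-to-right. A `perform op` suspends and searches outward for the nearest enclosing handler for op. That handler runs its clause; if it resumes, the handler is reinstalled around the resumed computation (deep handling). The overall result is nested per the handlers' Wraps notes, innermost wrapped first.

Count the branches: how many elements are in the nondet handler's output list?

Evaluation trace:
get @ H1 ⇒ 4
put(4) @ H1 ⇒ s:=4
choose[2, 4] @ H2
  branch[0] choose=2:
    choose[1, 4] @ H2
      branch[0] choose=1:
        H0 returns [74]
        H1 returns ([74], 4)
        H2 returns [([74], 4)]
      branch[1] choose=4:
        H0 returns [53]
        H1 returns ([53], 4)
        H2 returns [([53], 4)]
  branch[1] choose=4:
    choose[1, 4] @ H2
      branch[0] choose=1:
        H0 returns [76]
        H1 returns ([76], 4)
        H2 returns [([76], 4)]
      branch[1] choose=4:
        H0 returns [55]
        H1 returns ([55], 4)
        H2 returns [([55], 4)]
= [([74], 4), ([53], 4), ([76], 4), ([55], 4)]

Answer: 4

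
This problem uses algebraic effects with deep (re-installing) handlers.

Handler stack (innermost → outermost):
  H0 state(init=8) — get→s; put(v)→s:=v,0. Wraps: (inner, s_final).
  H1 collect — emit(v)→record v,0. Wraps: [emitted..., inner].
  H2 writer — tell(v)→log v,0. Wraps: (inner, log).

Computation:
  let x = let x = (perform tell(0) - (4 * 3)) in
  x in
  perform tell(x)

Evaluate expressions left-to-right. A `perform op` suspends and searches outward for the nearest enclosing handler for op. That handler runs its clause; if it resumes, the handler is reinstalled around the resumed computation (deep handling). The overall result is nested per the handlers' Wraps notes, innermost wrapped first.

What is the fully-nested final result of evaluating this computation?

Answer: ([(0, 8)], (0, -12))

Evaluation trace:
tell(0) @ H2 ⇒ log+=0
tell(-12) @ H2 ⇒ log+=-12
H0 returns (0, 8)
H1 returns [(0, 8)]
H2 returns ([(0, 8)], (0, -12))
= ([(0, 8)], (0, -12))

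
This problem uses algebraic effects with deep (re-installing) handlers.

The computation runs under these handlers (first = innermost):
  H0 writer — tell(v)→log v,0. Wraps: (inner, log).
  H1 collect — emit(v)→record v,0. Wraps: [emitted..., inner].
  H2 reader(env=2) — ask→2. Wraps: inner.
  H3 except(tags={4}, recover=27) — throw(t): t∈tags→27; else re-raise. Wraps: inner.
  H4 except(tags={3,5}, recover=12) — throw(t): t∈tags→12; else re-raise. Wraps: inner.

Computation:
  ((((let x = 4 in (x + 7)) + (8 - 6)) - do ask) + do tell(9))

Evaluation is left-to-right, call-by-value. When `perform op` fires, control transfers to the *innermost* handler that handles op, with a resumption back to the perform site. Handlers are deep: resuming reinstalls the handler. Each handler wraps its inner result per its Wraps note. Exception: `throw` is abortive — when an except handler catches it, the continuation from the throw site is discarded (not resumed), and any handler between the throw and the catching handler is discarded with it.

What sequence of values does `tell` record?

Working:
ask @ H2 ⇒ 2
tell(9) @ H0 ⇒ log+=9
H0 returns (11, (9))
H1 returns [(11, (9))]
H2 returns [(11, (9))]
H3 returns [(11, (9))]
H4 returns [(11, (9))]
= [(11, (9))]

Answer: (9)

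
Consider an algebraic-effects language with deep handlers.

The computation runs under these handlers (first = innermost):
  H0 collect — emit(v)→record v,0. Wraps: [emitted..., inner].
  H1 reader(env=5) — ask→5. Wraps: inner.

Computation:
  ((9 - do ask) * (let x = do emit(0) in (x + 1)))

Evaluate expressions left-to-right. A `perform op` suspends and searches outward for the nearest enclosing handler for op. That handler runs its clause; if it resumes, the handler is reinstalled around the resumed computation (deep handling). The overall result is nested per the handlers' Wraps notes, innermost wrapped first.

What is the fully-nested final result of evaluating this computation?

Working:
ask @ H1 ⇒ 5
emit(0) @ H0 ⇒ out+=0
H0 returns [0, 4]
H1 returns [0, 4]
= [0, 4]

Answer: [0, 4]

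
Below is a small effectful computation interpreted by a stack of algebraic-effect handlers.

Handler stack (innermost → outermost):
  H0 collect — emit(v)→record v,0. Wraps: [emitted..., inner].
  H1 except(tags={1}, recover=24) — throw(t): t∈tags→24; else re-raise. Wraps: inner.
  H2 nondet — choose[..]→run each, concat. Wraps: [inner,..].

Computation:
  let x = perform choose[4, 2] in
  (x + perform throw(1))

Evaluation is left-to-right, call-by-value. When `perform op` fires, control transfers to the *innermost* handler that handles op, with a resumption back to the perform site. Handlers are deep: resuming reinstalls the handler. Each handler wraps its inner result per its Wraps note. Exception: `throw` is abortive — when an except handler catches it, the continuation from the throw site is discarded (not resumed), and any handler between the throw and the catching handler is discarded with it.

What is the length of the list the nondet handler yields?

Answer: 2

Working:
choose[4, 2] @ H2
  branch[0] choose=4:
    throw(1) @ H1 caught ⇒ 24
    H2 returns [24]
  branch[1] choose=2:
    throw(1) @ H1 caught ⇒ 24
    H2 returns [24]
= [24, 24]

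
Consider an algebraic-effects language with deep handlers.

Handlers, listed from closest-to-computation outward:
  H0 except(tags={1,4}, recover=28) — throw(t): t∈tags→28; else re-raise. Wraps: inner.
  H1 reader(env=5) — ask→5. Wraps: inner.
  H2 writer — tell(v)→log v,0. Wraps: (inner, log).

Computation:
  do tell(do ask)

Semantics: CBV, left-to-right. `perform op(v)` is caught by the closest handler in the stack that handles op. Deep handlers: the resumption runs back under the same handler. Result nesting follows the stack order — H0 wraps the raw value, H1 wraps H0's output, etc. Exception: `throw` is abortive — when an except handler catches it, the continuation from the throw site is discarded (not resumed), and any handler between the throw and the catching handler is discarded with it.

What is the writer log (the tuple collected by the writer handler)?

Answer: (5)

Working:
ask @ H1 ⇒ 5
tell(5) @ H2 ⇒ log+=5
H0 returns 0
H1 returns 0
H2 returns (0, (5))
= (0, (5))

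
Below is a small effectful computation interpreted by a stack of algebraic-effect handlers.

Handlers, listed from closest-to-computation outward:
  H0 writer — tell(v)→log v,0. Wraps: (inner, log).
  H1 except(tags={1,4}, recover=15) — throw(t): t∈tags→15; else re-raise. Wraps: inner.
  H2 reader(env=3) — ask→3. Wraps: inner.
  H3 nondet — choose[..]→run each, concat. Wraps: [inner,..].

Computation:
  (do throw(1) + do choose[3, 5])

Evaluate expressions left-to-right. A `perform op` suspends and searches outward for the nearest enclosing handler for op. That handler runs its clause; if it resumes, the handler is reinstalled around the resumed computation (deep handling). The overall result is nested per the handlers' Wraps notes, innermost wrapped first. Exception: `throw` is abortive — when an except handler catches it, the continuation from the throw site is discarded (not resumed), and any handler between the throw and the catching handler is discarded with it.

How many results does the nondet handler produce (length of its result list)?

Working:
throw(1) @ H1 caught ⇒ 15
H2 returns 15
H3 returns [15]
= [15]

Answer: 1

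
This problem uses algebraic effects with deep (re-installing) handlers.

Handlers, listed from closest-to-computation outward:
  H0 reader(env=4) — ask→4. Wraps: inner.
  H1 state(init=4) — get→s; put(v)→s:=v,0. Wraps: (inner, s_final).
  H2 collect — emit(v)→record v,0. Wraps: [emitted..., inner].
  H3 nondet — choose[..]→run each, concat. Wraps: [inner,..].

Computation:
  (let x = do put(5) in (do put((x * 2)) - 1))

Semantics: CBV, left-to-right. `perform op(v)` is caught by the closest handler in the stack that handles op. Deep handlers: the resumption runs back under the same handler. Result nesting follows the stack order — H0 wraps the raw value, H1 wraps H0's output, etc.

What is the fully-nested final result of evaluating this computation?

Answer: [[(-1, 0)]]

Step-by-step:
put(5) @ H1 ⇒ s:=5
put(0) @ H1 ⇒ s:=0
H0 returns -1
H1 returns (-1, 0)
H2 returns [(-1, 0)]
H3 returns [[(-1, 0)]]
= [[(-1, 0)]]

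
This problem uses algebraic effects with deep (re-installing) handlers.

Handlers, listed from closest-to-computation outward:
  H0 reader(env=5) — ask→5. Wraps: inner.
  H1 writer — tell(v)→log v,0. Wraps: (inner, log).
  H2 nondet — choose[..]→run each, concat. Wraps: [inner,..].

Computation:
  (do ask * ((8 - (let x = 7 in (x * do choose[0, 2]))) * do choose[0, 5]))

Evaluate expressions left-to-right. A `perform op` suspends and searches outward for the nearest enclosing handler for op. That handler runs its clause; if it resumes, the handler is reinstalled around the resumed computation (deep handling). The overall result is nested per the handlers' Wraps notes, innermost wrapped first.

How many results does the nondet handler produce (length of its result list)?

Answer: 4

Working:
ask @ H0 ⇒ 5
choose[0, 2] @ H2
  branch[0] choose=0:
    choose[0, 5] @ H2
      branch[0] choose=0:
        H0 returns 0
        H1 returns (0, ())
        H2 returns [(0, ())]
      branch[1] choose=5:
        H0 returns 200
        H1 returns (200, ())
        H2 returns [(200, ())]
  branch[1] choose=2:
    choose[0, 5] @ H2
      branch[0] choose=0:
        H0 returns 0
        H1 returns (0, ())
        H2 returns [(0, ())]
      branch[1] choose=5:
        H0 returns -150
        H1 returns (-150, ())
        H2 returns [(-150, ())]
= [(0, ()), (200, ()), (0, ()), (-150, ())]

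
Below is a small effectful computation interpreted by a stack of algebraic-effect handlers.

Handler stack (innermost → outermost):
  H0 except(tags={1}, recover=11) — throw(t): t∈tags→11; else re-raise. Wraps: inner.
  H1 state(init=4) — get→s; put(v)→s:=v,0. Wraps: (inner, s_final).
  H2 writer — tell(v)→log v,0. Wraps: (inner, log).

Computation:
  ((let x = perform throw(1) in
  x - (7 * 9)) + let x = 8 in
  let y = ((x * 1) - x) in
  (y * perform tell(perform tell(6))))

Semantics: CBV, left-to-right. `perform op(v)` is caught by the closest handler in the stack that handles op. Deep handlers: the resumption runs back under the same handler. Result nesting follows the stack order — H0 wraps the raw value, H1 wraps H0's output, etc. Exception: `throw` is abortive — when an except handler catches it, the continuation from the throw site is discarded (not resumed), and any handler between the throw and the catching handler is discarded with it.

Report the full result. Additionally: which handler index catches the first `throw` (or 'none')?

Answer: ((11, 4), ()) ; first throw caught by: H0

Evaluation trace:
throw(1) @ H0 caught ⇒ 11
H1 returns (11, 4)
H2 returns ((11, 4), ())
= ((11, 4), ())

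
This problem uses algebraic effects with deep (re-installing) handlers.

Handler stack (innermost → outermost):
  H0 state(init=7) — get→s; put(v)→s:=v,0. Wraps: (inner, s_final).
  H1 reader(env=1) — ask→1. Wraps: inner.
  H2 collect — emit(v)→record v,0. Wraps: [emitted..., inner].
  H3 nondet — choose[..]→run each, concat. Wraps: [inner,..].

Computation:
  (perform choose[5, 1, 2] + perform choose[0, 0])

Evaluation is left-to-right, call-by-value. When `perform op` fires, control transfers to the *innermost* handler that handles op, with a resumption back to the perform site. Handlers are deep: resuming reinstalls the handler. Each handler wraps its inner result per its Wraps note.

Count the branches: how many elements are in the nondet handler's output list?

Answer: 6

Step-by-step:
choose[5, 1, 2] @ H3
  branch[0] choose=5:
    choose[0, 0] @ H3
      branch[0] choose=0:
        H0 returns (5, 7)
        H1 returns (5, 7)
        H2 returns [(5, 7)]
        H3 returns [[(5, 7)]]
      branch[1] choose=0:
        H0 returns (5, 7)
        H1 returns (5, 7)
        H2 returns [(5, 7)]
        H3 returns [[(5, 7)]]
  branch[1] choose=1:
    choose[0, 0] @ H3
      branch[0] choose=0:
        H0 returns (1, 7)
        H1 returns (1, 7)
        H2 returns [(1, 7)]
        H3 returns [[(1, 7)]]
      branch[1] choose=0:
        H0 returns (1, 7)
        H1 returns (1, 7)
        H2 returns [(1, 7)]
        H3 returns [[(1, 7)]]
  branch[2] choose=2:
    choose[0, 0] @ H3
      branch[0] choose=0:
        H0 returns (2, 7)
        H1 returns (2, 7)
        H2 returns [(2, 7)]
        H3 returns [[(2, 7)]]
      branch[1] choose=0:
        H0 returns (2, 7)
        H1 returns (2, 7)
        H2 returns [(2, 7)]
        H3 returns [[(2, 7)]]
= [[(5, 7)], [(5, 7)], [(1, 7)], [(1, 7)], [(2, 7)], [(2, 7)]]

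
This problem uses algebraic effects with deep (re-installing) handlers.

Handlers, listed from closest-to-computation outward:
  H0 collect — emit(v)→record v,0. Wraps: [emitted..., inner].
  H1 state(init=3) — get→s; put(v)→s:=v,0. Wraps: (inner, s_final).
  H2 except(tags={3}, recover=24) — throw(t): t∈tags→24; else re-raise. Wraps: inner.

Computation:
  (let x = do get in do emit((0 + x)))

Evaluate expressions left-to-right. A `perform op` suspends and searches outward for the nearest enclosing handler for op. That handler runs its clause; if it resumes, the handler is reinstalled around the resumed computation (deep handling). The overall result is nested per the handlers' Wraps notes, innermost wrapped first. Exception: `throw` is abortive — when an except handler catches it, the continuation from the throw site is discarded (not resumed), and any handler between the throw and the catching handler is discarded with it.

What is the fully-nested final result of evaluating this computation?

Answer: ([3, 0], 3)

Evaluation trace:
get @ H1 ⇒ 3
emit(3) @ H0 ⇒ out+=3
H0 returns [3, 0]
H1 returns ([3, 0], 3)
H2 returns ([3, 0], 3)
= ([3, 0], 3)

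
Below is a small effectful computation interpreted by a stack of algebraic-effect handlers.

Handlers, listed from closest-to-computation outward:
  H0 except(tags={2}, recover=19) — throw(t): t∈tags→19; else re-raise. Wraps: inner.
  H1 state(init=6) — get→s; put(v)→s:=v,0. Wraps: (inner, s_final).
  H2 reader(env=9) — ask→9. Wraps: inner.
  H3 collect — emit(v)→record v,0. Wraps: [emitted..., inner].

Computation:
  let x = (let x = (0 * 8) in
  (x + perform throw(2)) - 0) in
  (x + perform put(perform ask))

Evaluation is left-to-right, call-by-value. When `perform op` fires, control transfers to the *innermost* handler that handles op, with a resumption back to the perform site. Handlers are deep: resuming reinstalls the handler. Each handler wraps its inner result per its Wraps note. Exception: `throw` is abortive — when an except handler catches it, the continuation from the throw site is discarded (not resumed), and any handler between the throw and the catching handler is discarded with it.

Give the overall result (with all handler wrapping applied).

Step-by-step:
throw(2) @ H0 caught ⇒ 19
H1 returns (19, 6)
H2 returns (19, 6)
H3 returns [(19, 6)]
= [(19, 6)]

Answer: [(19, 6)]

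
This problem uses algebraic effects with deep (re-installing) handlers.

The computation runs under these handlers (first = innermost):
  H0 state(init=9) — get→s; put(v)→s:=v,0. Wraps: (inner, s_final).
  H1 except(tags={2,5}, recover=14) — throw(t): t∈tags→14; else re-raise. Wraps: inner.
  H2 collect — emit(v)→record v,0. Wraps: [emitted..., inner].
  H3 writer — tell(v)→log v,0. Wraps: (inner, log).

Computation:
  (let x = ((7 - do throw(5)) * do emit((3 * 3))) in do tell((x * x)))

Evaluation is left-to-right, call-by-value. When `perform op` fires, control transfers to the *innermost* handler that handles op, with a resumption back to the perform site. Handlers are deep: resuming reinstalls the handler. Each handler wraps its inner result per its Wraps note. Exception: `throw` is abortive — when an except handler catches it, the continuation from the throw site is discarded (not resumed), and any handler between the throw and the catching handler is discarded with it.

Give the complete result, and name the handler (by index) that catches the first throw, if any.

Answer: ([14], ()) ; first throw caught by: H1

Step-by-step:
throw(5) @ H1 caught ⇒ 14
H2 returns [14]
H3 returns ([14], ())
= ([14], ())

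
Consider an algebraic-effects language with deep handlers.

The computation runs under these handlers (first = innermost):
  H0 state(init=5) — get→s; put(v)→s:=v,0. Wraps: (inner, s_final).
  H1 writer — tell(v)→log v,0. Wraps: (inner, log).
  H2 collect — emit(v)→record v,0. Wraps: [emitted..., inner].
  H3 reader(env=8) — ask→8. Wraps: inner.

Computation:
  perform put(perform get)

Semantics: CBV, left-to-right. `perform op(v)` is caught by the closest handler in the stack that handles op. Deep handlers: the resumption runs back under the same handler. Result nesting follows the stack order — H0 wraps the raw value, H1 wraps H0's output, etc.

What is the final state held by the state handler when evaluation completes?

Answer: 5

Working:
get @ H0 ⇒ 5
put(5) @ H0 ⇒ s:=5
H0 returns (0, 5)
H1 returns ((0, 5), ())
H2 returns [((0, 5), ())]
H3 returns [((0, 5), ())]
= [((0, 5), ())]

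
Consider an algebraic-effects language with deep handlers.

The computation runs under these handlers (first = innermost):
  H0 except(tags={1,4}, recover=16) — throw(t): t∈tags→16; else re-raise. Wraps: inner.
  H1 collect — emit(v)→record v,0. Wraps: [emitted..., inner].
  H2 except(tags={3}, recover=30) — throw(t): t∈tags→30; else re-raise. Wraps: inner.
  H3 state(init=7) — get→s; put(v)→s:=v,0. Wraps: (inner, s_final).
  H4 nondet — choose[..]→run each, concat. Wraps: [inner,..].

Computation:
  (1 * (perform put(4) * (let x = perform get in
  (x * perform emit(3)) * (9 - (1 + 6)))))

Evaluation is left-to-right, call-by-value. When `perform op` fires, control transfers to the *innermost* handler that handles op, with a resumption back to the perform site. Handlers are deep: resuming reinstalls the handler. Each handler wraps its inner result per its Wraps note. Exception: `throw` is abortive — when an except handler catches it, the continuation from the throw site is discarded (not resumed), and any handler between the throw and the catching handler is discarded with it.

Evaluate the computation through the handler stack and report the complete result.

Answer: [([3, 0], 4)]

Evaluation trace:
put(4) @ H3 ⇒ s:=4
get @ H3 ⇒ 4
emit(3) @ H1 ⇒ out+=3
H0 returns 0
H1 returns [3, 0]
H2 returns [3, 0]
H3 returns ([3, 0], 4)
H4 returns [([3, 0], 4)]
= [([3, 0], 4)]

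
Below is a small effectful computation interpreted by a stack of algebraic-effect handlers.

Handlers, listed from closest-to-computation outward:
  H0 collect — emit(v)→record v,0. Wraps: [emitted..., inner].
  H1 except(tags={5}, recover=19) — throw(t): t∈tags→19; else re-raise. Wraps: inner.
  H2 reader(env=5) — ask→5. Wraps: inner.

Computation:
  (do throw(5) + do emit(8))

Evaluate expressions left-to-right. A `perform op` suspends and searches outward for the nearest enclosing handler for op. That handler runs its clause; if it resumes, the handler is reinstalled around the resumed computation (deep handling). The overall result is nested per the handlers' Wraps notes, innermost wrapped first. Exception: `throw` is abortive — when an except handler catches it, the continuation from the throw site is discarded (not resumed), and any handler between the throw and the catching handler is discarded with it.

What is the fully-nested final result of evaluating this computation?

Answer: 19

Evaluation trace:
throw(5) @ H1 caught ⇒ 19
H2 returns 19
= 19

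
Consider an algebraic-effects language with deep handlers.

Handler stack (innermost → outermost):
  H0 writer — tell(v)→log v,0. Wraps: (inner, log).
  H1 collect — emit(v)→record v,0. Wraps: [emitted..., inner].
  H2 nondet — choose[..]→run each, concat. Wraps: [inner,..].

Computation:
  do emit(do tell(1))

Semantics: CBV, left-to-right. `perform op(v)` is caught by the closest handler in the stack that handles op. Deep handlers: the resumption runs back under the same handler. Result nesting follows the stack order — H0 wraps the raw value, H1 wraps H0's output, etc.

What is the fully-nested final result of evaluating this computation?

Answer: [[0, (0, (1))]]

Working:
tell(1) @ H0 ⇒ log+=1
emit(0) @ H1 ⇒ out+=0
H0 returns (0, (1))
H1 returns [0, (0, (1))]
H2 returns [[0, (0, (1))]]
= [[0, (0, (1))]]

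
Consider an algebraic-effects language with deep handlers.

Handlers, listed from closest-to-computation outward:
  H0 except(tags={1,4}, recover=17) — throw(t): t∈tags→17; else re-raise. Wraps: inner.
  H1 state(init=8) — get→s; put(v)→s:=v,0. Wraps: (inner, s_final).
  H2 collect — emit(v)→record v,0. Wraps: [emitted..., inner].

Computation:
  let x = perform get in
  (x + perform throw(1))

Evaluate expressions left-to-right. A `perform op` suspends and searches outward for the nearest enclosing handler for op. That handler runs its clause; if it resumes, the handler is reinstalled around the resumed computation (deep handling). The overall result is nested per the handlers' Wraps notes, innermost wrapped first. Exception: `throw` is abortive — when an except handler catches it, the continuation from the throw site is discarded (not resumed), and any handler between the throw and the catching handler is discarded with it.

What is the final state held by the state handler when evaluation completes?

Working:
get @ H1 ⇒ 8
throw(1) @ H0 caught ⇒ 17
H1 returns (17, 8)
H2 returns [(17, 8)]
= [(17, 8)]

Answer: 8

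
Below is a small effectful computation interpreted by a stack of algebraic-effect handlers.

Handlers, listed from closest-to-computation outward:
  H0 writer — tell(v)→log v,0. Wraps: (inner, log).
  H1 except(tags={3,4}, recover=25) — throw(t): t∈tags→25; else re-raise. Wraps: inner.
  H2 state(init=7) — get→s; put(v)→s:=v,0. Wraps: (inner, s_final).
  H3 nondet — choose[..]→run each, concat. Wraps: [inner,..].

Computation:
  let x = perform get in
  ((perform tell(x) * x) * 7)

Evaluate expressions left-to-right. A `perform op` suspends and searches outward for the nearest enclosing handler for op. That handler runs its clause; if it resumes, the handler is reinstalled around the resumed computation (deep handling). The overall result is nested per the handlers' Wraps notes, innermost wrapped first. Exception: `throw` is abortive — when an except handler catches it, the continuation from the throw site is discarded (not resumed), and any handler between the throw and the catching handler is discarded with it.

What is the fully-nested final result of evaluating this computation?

Step-by-step:
get @ H2 ⇒ 7
tell(7) @ H0 ⇒ log+=7
H0 returns (0, (7))
H1 returns (0, (7))
H2 returns ((0, (7)), 7)
H3 returns [((0, (7)), 7)]
= [((0, (7)), 7)]

Answer: [((0, (7)), 7)]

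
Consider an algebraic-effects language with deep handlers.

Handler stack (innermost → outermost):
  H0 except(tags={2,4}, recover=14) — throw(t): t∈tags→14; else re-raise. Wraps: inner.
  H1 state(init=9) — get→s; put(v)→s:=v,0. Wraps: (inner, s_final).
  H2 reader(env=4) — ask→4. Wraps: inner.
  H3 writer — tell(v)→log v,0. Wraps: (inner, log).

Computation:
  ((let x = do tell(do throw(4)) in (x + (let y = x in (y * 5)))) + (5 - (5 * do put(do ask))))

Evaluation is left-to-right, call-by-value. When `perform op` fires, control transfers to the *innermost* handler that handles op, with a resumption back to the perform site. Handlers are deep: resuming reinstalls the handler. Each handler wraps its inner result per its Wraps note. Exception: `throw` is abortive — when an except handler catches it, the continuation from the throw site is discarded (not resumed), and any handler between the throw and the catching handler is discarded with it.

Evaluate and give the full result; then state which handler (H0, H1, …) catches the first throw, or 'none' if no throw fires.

Evaluation trace:
throw(4) @ H0 caught ⇒ 14
H1 returns (14, 9)
H2 returns (14, 9)
H3 returns ((14, 9), ())
= ((14, 9), ())

Answer: ((14, 9), ()) ; first throw caught by: H0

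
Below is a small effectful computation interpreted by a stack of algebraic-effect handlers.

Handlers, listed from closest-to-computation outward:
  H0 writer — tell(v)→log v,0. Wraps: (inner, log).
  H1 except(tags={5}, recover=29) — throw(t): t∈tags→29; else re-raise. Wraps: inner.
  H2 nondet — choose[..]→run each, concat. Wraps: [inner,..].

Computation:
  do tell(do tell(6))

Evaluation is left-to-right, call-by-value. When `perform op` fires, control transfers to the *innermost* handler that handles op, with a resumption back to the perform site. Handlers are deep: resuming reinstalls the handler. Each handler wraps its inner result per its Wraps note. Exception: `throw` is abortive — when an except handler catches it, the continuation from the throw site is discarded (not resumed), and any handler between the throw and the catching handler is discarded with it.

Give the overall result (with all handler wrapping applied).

Evaluation trace:
tell(6) @ H0 ⇒ log+=6
tell(0) @ H0 ⇒ log+=0
H0 returns (0, (6, 0))
H1 returns (0, (6, 0))
H2 returns [(0, (6, 0))]
= [(0, (6, 0))]

Answer: [(0, (6, 0))]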